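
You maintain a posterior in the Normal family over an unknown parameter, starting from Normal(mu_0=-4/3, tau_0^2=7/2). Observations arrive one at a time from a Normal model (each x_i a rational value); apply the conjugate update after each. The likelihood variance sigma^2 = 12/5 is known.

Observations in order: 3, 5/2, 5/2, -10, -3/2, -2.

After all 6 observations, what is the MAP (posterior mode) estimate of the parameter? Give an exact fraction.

-449/468

obs 1: x=3 → posterior Normal(73/59, 84/59)
obs 2: x=5/2 → posterior Normal(321/188, 42/47)
obs 3: x=5/2 → posterior Normal(248/129, 28/43)
obs 4: x=-10 → posterior Normal(-51/82, 21/41)
obs 5: x=-3/2 → posterior Normal(-309/398, 84/199)
obs 6: x=-2 → posterior Normal(-449/468, 14/39)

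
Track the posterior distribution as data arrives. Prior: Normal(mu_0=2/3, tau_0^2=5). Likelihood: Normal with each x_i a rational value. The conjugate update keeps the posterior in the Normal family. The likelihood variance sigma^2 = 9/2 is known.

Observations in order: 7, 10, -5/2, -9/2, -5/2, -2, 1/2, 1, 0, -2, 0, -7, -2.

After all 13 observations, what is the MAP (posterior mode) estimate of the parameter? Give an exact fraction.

obs 1: x=7 → posterior Normal(4, 45/19)
obs 2: x=10 → posterior Normal(176/29, 45/29)
obs 3: x=-5/2 → posterior Normal(151/39, 15/13)
obs 4: x=-9/2 → posterior Normal(106/49, 45/49)
obs 5: x=-5/2 → posterior Normal(81/59, 45/59)
obs 6: x=-2 → posterior Normal(61/69, 15/23)
obs 7: x=1/2 → posterior Normal(66/79, 45/79)
obs 8: x=1 → posterior Normal(76/89, 45/89)
obs 9: x=0 → posterior Normal(76/99, 5/11)
obs 10: x=-2 → posterior Normal(56/109, 45/109)
obs 11: x=0 → posterior Normal(8/17, 45/119)
obs 12: x=-7 → posterior Normal(-14/129, 15/43)
obs 13: x=-2 → posterior Normal(-34/139, 45/139)

-34/139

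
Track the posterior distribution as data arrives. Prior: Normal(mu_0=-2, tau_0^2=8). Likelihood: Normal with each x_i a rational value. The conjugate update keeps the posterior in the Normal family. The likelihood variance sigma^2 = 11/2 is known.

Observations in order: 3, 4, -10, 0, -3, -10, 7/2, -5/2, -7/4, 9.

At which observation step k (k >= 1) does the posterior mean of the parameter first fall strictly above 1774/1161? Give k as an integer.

obs 1: x=3 → posterior Normal(26/27, 88/27)
obs 2: x=4 → posterior Normal(90/43, 88/43)
obs 3: x=-10 → posterior Normal(-70/59, 88/59)
obs 4: x=0 → posterior Normal(-14/15, 88/75)
obs 5: x=-3 → posterior Normal(-118/91, 88/91)
obs 6: x=-10 → posterior Normal(-278/107, 88/107)
obs 7: x=7/2 → posterior Normal(-74/41, 88/123)
obs 8: x=-5/2 → posterior Normal(-262/139, 88/139)
obs 9: x=-7/4 → posterior Normal(-58/31, 88/155)
obs 10: x=9 → posterior Normal(-146/171, 88/171)

k = 2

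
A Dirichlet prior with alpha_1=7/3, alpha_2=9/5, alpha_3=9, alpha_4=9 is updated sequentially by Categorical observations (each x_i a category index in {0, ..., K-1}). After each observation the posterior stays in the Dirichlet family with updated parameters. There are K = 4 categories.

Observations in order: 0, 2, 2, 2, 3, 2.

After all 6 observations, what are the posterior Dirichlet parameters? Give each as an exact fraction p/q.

obs 1: x=0 → posterior Dirichlet(10/3, 9/5, 9, 9)
obs 2: x=2 → posterior Dirichlet(10/3, 9/5, 10, 9)
obs 3: x=2 → posterior Dirichlet(10/3, 9/5, 11, 9)
obs 4: x=2 → posterior Dirichlet(10/3, 9/5, 12, 9)
obs 5: x=3 → posterior Dirichlet(10/3, 9/5, 12, 10)
obs 6: x=2 → posterior Dirichlet(10/3, 9/5, 13, 10)

alpha_1=10/3, alpha_2=9/5, alpha_3=13, alpha_4=10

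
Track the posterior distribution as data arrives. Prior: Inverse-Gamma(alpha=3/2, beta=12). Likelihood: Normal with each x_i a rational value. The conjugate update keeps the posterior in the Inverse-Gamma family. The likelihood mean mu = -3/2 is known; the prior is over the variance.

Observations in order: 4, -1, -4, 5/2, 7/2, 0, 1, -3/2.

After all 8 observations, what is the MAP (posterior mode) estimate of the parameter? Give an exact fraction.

obs 1: x=4 → posterior Inverse-Gamma(2, 217/8)
obs 2: x=-1 → posterior Inverse-Gamma(5/2, 109/4)
obs 3: x=-4 → posterior Inverse-Gamma(3, 243/8)
obs 4: x=5/2 → posterior Inverse-Gamma(7/2, 307/8)
obs 5: x=7/2 → posterior Inverse-Gamma(4, 407/8)
obs 6: x=0 → posterior Inverse-Gamma(9/2, 52)
obs 7: x=1 → posterior Inverse-Gamma(5, 441/8)
obs 8: x=-3/2 → posterior Inverse-Gamma(11/2, 441/8)

441/52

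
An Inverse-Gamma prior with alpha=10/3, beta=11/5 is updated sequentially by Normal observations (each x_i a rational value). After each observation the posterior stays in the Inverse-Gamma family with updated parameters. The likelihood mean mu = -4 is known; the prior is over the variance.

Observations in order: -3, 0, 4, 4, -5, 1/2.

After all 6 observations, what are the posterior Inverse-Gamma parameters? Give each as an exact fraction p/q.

obs 1: x=-3 → posterior Inverse-Gamma(23/6, 27/10)
obs 2: x=0 → posterior Inverse-Gamma(13/3, 107/10)
obs 3: x=4 → posterior Inverse-Gamma(29/6, 427/10)
obs 4: x=4 → posterior Inverse-Gamma(16/3, 747/10)
obs 5: x=-5 → posterior Inverse-Gamma(35/6, 376/5)
obs 6: x=1/2 → posterior Inverse-Gamma(19/3, 3413/40)

alpha=19/3, beta=3413/40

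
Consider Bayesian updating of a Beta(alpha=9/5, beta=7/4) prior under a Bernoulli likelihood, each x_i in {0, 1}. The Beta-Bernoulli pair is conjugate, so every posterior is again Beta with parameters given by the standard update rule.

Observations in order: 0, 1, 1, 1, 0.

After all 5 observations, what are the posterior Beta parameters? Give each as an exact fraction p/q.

alpha=24/5, beta=15/4

obs 1: x=0 → posterior Beta(9/5, 11/4)
obs 2: x=1 → posterior Beta(14/5, 11/4)
obs 3: x=1 → posterior Beta(19/5, 11/4)
obs 4: x=1 → posterior Beta(24/5, 11/4)
obs 5: x=0 → posterior Beta(24/5, 15/4)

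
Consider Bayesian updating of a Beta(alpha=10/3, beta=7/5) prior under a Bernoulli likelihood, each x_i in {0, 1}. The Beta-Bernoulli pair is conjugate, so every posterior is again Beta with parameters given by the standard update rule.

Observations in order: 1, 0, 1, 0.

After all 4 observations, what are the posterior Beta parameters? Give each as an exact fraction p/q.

obs 1: x=1 → posterior Beta(13/3, 7/5)
obs 2: x=0 → posterior Beta(13/3, 12/5)
obs 3: x=1 → posterior Beta(16/3, 12/5)
obs 4: x=0 → posterior Beta(16/3, 17/5)

alpha=16/3, beta=17/5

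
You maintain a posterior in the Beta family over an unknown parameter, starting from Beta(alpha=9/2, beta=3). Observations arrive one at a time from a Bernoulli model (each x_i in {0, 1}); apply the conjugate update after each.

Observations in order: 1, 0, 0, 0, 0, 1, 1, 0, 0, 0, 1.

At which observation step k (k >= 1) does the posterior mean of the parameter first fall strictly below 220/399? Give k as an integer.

k = 3

obs 1: x=1 → posterior Beta(11/2, 3)
obs 2: x=0 → posterior Beta(11/2, 4)
obs 3: x=0 → posterior Beta(11/2, 5)
obs 4: x=0 → posterior Beta(11/2, 6)
obs 5: x=0 → posterior Beta(11/2, 7)
obs 6: x=1 → posterior Beta(13/2, 7)
obs 7: x=1 → posterior Beta(15/2, 7)
obs 8: x=0 → posterior Beta(15/2, 8)
obs 9: x=0 → posterior Beta(15/2, 9)
obs 10: x=0 → posterior Beta(15/2, 10)
obs 11: x=1 → posterior Beta(17/2, 10)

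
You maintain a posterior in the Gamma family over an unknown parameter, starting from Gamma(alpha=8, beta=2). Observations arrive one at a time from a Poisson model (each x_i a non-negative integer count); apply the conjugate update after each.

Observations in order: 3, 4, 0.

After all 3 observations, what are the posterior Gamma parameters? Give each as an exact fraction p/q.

alpha=15, beta=5

obs 1: x=3 → posterior Gamma(11, 3)
obs 2: x=4 → posterior Gamma(15, 4)
obs 3: x=0 → posterior Gamma(15, 5)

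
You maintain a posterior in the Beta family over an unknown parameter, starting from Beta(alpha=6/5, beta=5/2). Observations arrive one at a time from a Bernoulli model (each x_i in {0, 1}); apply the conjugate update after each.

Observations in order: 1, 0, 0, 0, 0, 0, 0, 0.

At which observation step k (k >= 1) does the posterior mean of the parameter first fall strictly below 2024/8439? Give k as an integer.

k = 6

obs 1: x=1 → posterior Beta(11/5, 5/2)
obs 2: x=0 → posterior Beta(11/5, 7/2)
obs 3: x=0 → posterior Beta(11/5, 9/2)
obs 4: x=0 → posterior Beta(11/5, 11/2)
obs 5: x=0 → posterior Beta(11/5, 13/2)
obs 6: x=0 → posterior Beta(11/5, 15/2)
obs 7: x=0 → posterior Beta(11/5, 17/2)
obs 8: x=0 → posterior Beta(11/5, 19/2)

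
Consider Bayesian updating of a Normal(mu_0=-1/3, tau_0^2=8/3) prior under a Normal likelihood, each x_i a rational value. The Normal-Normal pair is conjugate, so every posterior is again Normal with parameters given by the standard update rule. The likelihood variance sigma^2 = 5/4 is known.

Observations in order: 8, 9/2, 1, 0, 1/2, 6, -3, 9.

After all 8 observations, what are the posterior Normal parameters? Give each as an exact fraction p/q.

obs 1: x=8 → posterior Normal(251/47, 40/47)
obs 2: x=9/2 → posterior Normal(5, 40/79)
obs 3: x=1 → posterior Normal(427/111, 40/111)
obs 4: x=0 → posterior Normal(427/143, 40/143)
obs 5: x=1/2 → posterior Normal(443/175, 8/35)
obs 6: x=6 → posterior Normal(635/207, 40/207)
obs 7: x=-3 → posterior Normal(539/239, 40/239)
obs 8: x=9 → posterior Normal(827/271, 40/271)

mu_0=827/271, tau_0^2=40/271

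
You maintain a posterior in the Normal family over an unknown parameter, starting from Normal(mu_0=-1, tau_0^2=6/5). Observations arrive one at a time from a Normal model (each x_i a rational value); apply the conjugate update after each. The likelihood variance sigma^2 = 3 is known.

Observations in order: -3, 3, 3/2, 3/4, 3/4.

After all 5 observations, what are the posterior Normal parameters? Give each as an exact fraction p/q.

mu_0=1/15, tau_0^2=2/5

obs 1: x=-3 → posterior Normal(-11/7, 6/7)
obs 2: x=3 → posterior Normal(-5/9, 2/3)
obs 3: x=3/2 → posterior Normal(-2/11, 6/11)
obs 4: x=3/4 → posterior Normal(-1/26, 6/13)
obs 5: x=3/4 → posterior Normal(1/15, 2/5)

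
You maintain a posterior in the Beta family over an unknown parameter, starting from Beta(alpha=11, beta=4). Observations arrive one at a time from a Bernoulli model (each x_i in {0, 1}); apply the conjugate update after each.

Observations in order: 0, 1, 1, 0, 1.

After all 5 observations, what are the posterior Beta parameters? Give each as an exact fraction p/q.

obs 1: x=0 → posterior Beta(11, 5)
obs 2: x=1 → posterior Beta(12, 5)
obs 3: x=1 → posterior Beta(13, 5)
obs 4: x=0 → posterior Beta(13, 6)
obs 5: x=1 → posterior Beta(14, 6)

alpha=14, beta=6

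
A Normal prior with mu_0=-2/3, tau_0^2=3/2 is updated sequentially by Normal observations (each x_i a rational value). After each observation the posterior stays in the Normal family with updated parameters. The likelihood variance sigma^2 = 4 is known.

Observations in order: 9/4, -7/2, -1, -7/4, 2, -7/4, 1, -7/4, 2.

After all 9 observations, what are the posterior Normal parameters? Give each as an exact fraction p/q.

mu_0=-11/30, tau_0^2=12/35

obs 1: x=9/4 → posterior Normal(17/132, 12/11)
obs 2: x=-7/2 → posterior Normal(-109/168, 6/7)
obs 3: x=-1 → posterior Normal(-145/204, 12/17)
obs 4: x=-7/4 → posterior Normal(-13/15, 3/5)
obs 5: x=2 → posterior Normal(-34/69, 12/23)
obs 6: x=-7/4 → posterior Normal(-199/312, 6/13)
obs 7: x=1 → posterior Normal(-163/348, 12/29)
obs 8: x=-7/4 → posterior Normal(-113/192, 3/8)
obs 9: x=2 → posterior Normal(-11/30, 12/35)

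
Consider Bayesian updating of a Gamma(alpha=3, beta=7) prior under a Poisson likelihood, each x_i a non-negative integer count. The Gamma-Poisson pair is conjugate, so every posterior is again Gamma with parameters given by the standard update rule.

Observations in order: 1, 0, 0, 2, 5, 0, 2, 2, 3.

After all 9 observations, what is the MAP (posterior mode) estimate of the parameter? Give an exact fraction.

obs 1: x=1 → posterior Gamma(4, 8)
obs 2: x=0 → posterior Gamma(4, 9)
obs 3: x=0 → posterior Gamma(4, 10)
obs 4: x=2 → posterior Gamma(6, 11)
obs 5: x=5 → posterior Gamma(11, 12)
obs 6: x=0 → posterior Gamma(11, 13)
obs 7: x=2 → posterior Gamma(13, 14)
obs 8: x=2 → posterior Gamma(15, 15)
obs 9: x=3 → posterior Gamma(18, 16)

17/16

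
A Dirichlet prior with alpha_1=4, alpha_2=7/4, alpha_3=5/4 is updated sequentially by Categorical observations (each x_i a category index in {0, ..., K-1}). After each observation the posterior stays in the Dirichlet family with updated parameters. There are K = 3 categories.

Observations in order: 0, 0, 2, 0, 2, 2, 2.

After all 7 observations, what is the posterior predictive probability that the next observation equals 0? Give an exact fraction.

1/2

obs 1: x=0 → posterior Dirichlet(5, 7/4, 5/4)
obs 2: x=0 → posterior Dirichlet(6, 7/4, 5/4)
obs 3: x=2 → posterior Dirichlet(6, 7/4, 9/4)
obs 4: x=0 → posterior Dirichlet(7, 7/4, 9/4)
obs 5: x=2 → posterior Dirichlet(7, 7/4, 13/4)
obs 6: x=2 → posterior Dirichlet(7, 7/4, 17/4)
obs 7: x=2 → posterior Dirichlet(7, 7/4, 21/4)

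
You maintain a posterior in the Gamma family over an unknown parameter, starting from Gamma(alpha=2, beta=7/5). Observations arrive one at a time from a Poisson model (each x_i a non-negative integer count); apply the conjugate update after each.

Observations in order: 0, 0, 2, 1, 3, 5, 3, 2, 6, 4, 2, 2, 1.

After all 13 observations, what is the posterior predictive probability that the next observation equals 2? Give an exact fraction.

24973681403832291531656170065650451540837323319096634904464588800/96779348875110262297509541411741946491036215033853948854587240863

obs 1: x=0 → posterior Gamma(2, 12/5)
obs 2: x=0 → posterior Gamma(2, 17/5)
obs 3: x=2 → posterior Gamma(4, 22/5)
obs 4: x=1 → posterior Gamma(5, 27/5)
obs 5: x=3 → posterior Gamma(8, 32/5)
obs 6: x=5 → posterior Gamma(13, 37/5)
obs 7: x=3 → posterior Gamma(16, 42/5)
obs 8: x=2 → posterior Gamma(18, 47/5)
obs 9: x=6 → posterior Gamma(24, 52/5)
obs 10: x=4 → posterior Gamma(28, 57/5)
obs 11: x=2 → posterior Gamma(30, 62/5)
obs 12: x=2 → posterior Gamma(32, 67/5)
obs 13: x=1 → posterior Gamma(33, 72/5)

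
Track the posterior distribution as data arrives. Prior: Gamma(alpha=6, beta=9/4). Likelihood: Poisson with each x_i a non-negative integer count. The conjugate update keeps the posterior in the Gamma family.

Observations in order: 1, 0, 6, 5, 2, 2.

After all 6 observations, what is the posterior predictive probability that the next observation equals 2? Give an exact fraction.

10340634340860182498207951452043627472/43335257111193343900365036083324748961

obs 1: x=1 → posterior Gamma(7, 13/4)
obs 2: x=0 → posterior Gamma(7, 17/4)
obs 3: x=6 → posterior Gamma(13, 21/4)
obs 4: x=5 → posterior Gamma(18, 25/4)
obs 5: x=2 → posterior Gamma(20, 29/4)
obs 6: x=2 → posterior Gamma(22, 33/4)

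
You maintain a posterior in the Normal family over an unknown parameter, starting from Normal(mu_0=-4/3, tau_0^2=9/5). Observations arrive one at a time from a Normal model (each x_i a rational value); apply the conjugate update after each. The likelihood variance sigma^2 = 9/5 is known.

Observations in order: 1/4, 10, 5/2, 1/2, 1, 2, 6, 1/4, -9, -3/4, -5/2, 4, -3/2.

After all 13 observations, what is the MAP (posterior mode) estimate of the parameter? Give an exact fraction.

obs 1: x=1/4 → posterior Normal(-13/24, 9/10)
obs 2: x=10 → posterior Normal(107/36, 3/5)
obs 3: x=5/2 → posterior Normal(137/48, 9/20)
obs 4: x=1/2 → posterior Normal(143/60, 9/25)
obs 5: x=1 → posterior Normal(155/72, 3/10)
obs 6: x=2 → posterior Normal(179/84, 9/35)
obs 7: x=6 → posterior Normal(251/96, 9/40)
obs 8: x=1/4 → posterior Normal(127/54, 1/5)
obs 9: x=-9 → posterior Normal(73/60, 9/50)
obs 10: x=-3/4 → posterior Normal(137/132, 9/55)
obs 11: x=-5/2 → posterior Normal(107/144, 3/20)
obs 12: x=4 → posterior Normal(155/156, 9/65)
obs 13: x=-3/2 → posterior Normal(137/168, 9/70)

137/168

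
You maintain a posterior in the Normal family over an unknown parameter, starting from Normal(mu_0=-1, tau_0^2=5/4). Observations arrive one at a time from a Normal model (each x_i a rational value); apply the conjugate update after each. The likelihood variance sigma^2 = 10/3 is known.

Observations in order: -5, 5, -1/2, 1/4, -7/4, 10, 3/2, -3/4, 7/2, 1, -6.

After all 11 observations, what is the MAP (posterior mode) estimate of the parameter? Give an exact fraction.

55/164

obs 1: x=-5 → posterior Normal(-23/11, 10/11)
obs 2: x=5 → posterior Normal(-4/7, 5/7)
obs 3: x=-1/2 → posterior Normal(-19/34, 10/17)
obs 4: x=1/4 → posterior Normal(-7/16, 1/2)
obs 5: x=-7/4 → posterior Normal(-14/23, 10/23)
obs 6: x=10 → posterior Normal(8/13, 5/13)
obs 7: x=3/2 → posterior Normal(41/58, 10/29)
obs 8: x=-3/4 → posterior Normal(73/128, 5/16)
obs 9: x=7/2 → posterior Normal(23/28, 2/7)
obs 10: x=1 → posterior Normal(127/152, 5/19)
obs 11: x=-6 → posterior Normal(55/164, 10/41)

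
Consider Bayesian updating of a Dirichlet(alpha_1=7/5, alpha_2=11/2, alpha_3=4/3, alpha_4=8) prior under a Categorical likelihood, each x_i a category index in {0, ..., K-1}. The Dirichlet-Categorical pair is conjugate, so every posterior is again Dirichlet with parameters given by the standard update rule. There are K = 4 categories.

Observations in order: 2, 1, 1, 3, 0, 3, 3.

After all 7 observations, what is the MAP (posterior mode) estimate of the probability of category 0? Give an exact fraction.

obs 1: x=2 → posterior Dirichlet(7/5, 11/2, 7/3, 8)
obs 2: x=1 → posterior Dirichlet(7/5, 13/2, 7/3, 8)
obs 3: x=1 → posterior Dirichlet(7/5, 15/2, 7/3, 8)
obs 4: x=3 → posterior Dirichlet(7/5, 15/2, 7/3, 9)
obs 5: x=0 → posterior Dirichlet(12/5, 15/2, 7/3, 9)
obs 6: x=3 → posterior Dirichlet(12/5, 15/2, 7/3, 10)
obs 7: x=3 → posterior Dirichlet(12/5, 15/2, 7/3, 11)

42/577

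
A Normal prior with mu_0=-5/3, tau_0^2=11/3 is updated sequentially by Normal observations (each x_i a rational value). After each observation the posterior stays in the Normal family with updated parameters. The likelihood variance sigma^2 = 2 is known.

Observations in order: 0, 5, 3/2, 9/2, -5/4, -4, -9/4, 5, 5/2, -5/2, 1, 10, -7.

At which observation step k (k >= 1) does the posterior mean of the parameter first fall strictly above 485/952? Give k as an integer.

obs 1: x=0 → posterior Normal(-10/17, 22/17)
obs 2: x=5 → posterior Normal(45/28, 11/14)
obs 3: x=3/2 → posterior Normal(41/26, 22/39)
obs 4: x=9/2 → posterior Normal(111/50, 11/25)
obs 5: x=-5/4 → posterior Normal(389/244, 22/61)
obs 6: x=-4 → posterior Normal(71/96, 11/36)
obs 7: x=-9/4 → posterior Normal(57/166, 22/83)
obs 8: x=5 → posterior Normal(167/188, 11/47)
obs 9: x=5/2 → posterior Normal(37/35, 22/105)
obs 10: x=-5/2 → posterior Normal(167/232, 11/58)
obs 11: x=1 → posterior Normal(189/254, 22/127)
obs 12: x=10 → posterior Normal(409/276, 11/69)
obs 13: x=-7 → posterior Normal(255/298, 22/149)

k = 2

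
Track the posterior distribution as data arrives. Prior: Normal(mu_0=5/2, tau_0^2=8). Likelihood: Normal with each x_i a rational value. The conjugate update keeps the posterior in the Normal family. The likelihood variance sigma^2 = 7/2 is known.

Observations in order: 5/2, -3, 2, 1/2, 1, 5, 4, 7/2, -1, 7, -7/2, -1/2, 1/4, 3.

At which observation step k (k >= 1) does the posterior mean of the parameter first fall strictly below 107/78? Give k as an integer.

obs 1: x=5/2 → posterior Normal(5/2, 56/23)
obs 2: x=-3 → posterior Normal(19/78, 56/39)
obs 3: x=2 → posterior Normal(83/110, 56/55)
obs 4: x=1/2 → posterior Normal(99/142, 56/71)
obs 5: x=1 → posterior Normal(131/174, 56/87)
obs 6: x=5 → posterior Normal(291/206, 56/103)
obs 7: x=4 → posterior Normal(419/238, 8/17)
obs 8: x=7/2 → posterior Normal(59/30, 56/135)
obs 9: x=-1 → posterior Normal(499/302, 56/151)
obs 10: x=7 → posterior Normal(723/334, 56/167)
obs 11: x=-7/2 → posterior Normal(611/366, 56/183)
obs 12: x=-1/2 → posterior Normal(595/398, 56/199)
obs 13: x=1/4 → posterior Normal(603/430, 56/215)
obs 14: x=3 → posterior Normal(233/154, 8/33)

k = 2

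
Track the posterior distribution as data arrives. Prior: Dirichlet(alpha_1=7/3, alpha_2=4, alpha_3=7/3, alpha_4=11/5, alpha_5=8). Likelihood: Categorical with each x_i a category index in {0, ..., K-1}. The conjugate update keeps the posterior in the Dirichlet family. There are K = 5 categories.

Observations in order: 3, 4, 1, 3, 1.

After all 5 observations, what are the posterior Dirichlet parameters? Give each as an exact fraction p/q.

alpha_1=7/3, alpha_2=6, alpha_3=7/3, alpha_4=21/5, alpha_5=9

obs 1: x=3 → posterior Dirichlet(7/3, 4, 7/3, 16/5, 8)
obs 2: x=4 → posterior Dirichlet(7/3, 4, 7/3, 16/5, 9)
obs 3: x=1 → posterior Dirichlet(7/3, 5, 7/3, 16/5, 9)
obs 4: x=3 → posterior Dirichlet(7/3, 5, 7/3, 21/5, 9)
obs 5: x=1 → posterior Dirichlet(7/3, 6, 7/3, 21/5, 9)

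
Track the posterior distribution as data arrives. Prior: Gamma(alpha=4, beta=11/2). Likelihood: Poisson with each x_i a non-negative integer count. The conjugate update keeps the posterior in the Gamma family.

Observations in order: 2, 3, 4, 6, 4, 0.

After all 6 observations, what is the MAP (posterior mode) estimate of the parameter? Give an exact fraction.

44/23

obs 1: x=2 → posterior Gamma(6, 13/2)
obs 2: x=3 → posterior Gamma(9, 15/2)
obs 3: x=4 → posterior Gamma(13, 17/2)
obs 4: x=6 → posterior Gamma(19, 19/2)
obs 5: x=4 → posterior Gamma(23, 21/2)
obs 6: x=0 → posterior Gamma(23, 23/2)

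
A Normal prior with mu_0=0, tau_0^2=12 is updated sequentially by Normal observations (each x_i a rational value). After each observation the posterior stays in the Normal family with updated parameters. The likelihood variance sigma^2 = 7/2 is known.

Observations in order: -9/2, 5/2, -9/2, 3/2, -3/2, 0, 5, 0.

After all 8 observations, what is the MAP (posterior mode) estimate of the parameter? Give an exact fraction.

-36/199

obs 1: x=-9/2 → posterior Normal(-108/31, 84/31)
obs 2: x=5/2 → posterior Normal(-48/55, 84/55)
obs 3: x=-9/2 → posterior Normal(-156/79, 84/79)
obs 4: x=3/2 → posterior Normal(-120/103, 84/103)
obs 5: x=-3/2 → posterior Normal(-156/127, 84/127)
obs 6: x=0 → posterior Normal(-156/151, 84/151)
obs 7: x=5 → posterior Normal(-36/175, 12/25)
obs 8: x=0 → posterior Normal(-36/199, 84/199)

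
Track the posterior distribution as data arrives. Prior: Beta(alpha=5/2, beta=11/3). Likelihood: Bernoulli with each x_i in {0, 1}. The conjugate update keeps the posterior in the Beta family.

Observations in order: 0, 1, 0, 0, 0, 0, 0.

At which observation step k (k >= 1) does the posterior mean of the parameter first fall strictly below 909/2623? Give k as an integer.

k = 4

obs 1: x=0 → posterior Beta(5/2, 14/3)
obs 2: x=1 → posterior Beta(7/2, 14/3)
obs 3: x=0 → posterior Beta(7/2, 17/3)
obs 4: x=0 → posterior Beta(7/2, 20/3)
obs 5: x=0 → posterior Beta(7/2, 23/3)
obs 6: x=0 → posterior Beta(7/2, 26/3)
obs 7: x=0 → posterior Beta(7/2, 29/3)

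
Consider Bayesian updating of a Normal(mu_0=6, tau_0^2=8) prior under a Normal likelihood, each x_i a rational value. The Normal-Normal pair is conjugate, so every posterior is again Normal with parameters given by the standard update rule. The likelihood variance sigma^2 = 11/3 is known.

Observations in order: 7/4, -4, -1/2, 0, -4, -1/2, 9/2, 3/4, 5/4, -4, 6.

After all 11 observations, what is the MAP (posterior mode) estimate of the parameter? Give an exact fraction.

96/275

obs 1: x=7/4 → posterior Normal(108/35, 88/35)
obs 2: x=-4 → posterior Normal(12/59, 88/59)
obs 3: x=-1/2 → posterior Normal(0, 88/83)
obs 4: x=0 → posterior Normal(0, 88/107)
obs 5: x=-4 → posterior Normal(-96/131, 88/131)
obs 6: x=-1/2 → posterior Normal(-108/155, 88/155)
obs 7: x=9/2 → posterior Normal(0, 88/179)
obs 8: x=3/4 → posterior Normal(18/203, 88/203)
obs 9: x=5/4 → posterior Normal(48/227, 88/227)
obs 10: x=-4 → posterior Normal(-48/251, 88/251)
obs 11: x=6 → posterior Normal(96/275, 8/25)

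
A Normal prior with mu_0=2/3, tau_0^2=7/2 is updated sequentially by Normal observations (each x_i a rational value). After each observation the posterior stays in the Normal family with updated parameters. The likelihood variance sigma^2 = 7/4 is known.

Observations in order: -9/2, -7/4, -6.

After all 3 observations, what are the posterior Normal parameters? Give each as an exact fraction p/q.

obs 1: x=-9/2 → posterior Normal(-25/9, 7/6)
obs 2: x=-7/4 → posterior Normal(-71/30, 7/10)
obs 3: x=-6 → posterior Normal(-143/42, 1/2)

mu_0=-143/42, tau_0^2=1/2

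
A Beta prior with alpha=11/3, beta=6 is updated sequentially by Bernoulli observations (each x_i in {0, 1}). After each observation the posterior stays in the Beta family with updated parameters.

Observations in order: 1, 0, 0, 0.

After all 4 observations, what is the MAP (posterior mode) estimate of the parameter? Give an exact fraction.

11/35

obs 1: x=1 → posterior Beta(14/3, 6)
obs 2: x=0 → posterior Beta(14/3, 7)
obs 3: x=0 → posterior Beta(14/3, 8)
obs 4: x=0 → posterior Beta(14/3, 9)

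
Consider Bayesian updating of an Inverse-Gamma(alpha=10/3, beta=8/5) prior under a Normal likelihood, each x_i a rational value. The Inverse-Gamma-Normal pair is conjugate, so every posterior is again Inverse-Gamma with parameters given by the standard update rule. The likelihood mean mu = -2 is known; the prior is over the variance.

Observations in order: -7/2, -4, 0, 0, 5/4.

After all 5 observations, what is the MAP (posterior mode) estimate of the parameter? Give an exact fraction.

obs 1: x=-7/2 → posterior Inverse-Gamma(23/6, 109/40)
obs 2: x=-4 → posterior Inverse-Gamma(13/3, 189/40)
obs 3: x=0 → posterior Inverse-Gamma(29/6, 269/40)
obs 4: x=0 → posterior Inverse-Gamma(16/3, 349/40)
obs 5: x=5/4 → posterior Inverse-Gamma(35/6, 2241/160)

6723/3280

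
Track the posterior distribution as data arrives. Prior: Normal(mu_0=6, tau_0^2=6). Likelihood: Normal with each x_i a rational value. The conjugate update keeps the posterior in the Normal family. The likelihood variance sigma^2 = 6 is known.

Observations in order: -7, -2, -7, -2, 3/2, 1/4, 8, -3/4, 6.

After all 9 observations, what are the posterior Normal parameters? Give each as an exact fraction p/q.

obs 1: x=-7 → posterior Normal(-1/2, 3)
obs 2: x=-2 → posterior Normal(-1, 2)
obs 3: x=-7 → posterior Normal(-5/2, 3/2)
obs 4: x=-2 → posterior Normal(-12/5, 6/5)
obs 5: x=3/2 → posterior Normal(-7/4, 1)
obs 6: x=1/4 → posterior Normal(-41/28, 6/7)
obs 7: x=8 → posterior Normal(-9/32, 3/4)
obs 8: x=-3/4 → posterior Normal(-1/3, 2/3)
obs 9: x=6 → posterior Normal(3/10, 3/5)

mu_0=3/10, tau_0^2=3/5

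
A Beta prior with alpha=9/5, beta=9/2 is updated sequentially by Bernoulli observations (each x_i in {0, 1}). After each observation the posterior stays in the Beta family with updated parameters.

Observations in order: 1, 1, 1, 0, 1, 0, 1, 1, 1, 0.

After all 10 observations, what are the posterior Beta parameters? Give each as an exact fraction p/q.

obs 1: x=1 → posterior Beta(14/5, 9/2)
obs 2: x=1 → posterior Beta(19/5, 9/2)
obs 3: x=1 → posterior Beta(24/5, 9/2)
obs 4: x=0 → posterior Beta(24/5, 11/2)
obs 5: x=1 → posterior Beta(29/5, 11/2)
obs 6: x=0 → posterior Beta(29/5, 13/2)
obs 7: x=1 → posterior Beta(34/5, 13/2)
obs 8: x=1 → posterior Beta(39/5, 13/2)
obs 9: x=1 → posterior Beta(44/5, 13/2)
obs 10: x=0 → posterior Beta(44/5, 15/2)

alpha=44/5, beta=15/2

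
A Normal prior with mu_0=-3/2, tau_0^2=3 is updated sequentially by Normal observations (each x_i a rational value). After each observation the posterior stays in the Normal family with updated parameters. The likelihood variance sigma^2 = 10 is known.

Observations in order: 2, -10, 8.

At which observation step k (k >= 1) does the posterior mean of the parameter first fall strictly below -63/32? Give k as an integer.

obs 1: x=2 → posterior Normal(-9/13, 30/13)
obs 2: x=-10 → posterior Normal(-39/16, 15/8)
obs 3: x=8 → posterior Normal(-15/19, 30/19)

k = 2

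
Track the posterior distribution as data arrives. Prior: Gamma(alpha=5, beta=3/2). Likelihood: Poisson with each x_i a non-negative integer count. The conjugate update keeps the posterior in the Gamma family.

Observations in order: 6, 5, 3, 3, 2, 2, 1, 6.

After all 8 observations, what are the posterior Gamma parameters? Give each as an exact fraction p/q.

obs 1: x=6 → posterior Gamma(11, 5/2)
obs 2: x=5 → posterior Gamma(16, 7/2)
obs 3: x=3 → posterior Gamma(19, 9/2)
obs 4: x=3 → posterior Gamma(22, 11/2)
obs 5: x=2 → posterior Gamma(24, 13/2)
obs 6: x=2 → posterior Gamma(26, 15/2)
obs 7: x=1 → posterior Gamma(27, 17/2)
obs 8: x=6 → posterior Gamma(33, 19/2)

alpha=33, beta=19/2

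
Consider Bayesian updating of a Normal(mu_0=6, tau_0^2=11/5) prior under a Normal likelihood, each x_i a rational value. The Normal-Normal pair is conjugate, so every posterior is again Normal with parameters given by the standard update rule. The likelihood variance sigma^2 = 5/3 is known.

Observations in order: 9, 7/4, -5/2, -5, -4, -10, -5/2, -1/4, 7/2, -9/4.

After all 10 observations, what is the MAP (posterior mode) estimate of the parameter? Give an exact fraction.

-1017/1420

obs 1: x=9 → posterior Normal(447/58, 55/58)
obs 2: x=7/4 → posterior Normal(2019/364, 55/91)
obs 3: x=-5/2 → posterior Normal(1689/496, 55/124)
obs 4: x=-5 → posterior Normal(1029/628, 55/157)
obs 5: x=-4 → posterior Normal(501/760, 11/38)
obs 6: x=-10 → posterior Normal(-819/892, 55/223)
obs 7: x=-5/2 → posterior Normal(-1149/1024, 55/256)
obs 8: x=-1/4 → posterior Normal(-591/578, 55/289)
obs 9: x=7/2 → posterior Normal(-90/161, 55/322)
obs 10: x=-9/4 → posterior Normal(-1017/1420, 11/71)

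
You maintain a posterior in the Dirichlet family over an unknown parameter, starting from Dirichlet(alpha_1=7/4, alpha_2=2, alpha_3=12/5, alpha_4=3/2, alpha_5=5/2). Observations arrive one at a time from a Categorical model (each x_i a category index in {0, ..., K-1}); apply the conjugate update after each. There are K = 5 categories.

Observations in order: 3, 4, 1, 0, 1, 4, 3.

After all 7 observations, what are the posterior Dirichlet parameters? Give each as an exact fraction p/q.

obs 1: x=3 → posterior Dirichlet(7/4, 2, 12/5, 5/2, 5/2)
obs 2: x=4 → posterior Dirichlet(7/4, 2, 12/5, 5/2, 7/2)
obs 3: x=1 → posterior Dirichlet(7/4, 3, 12/5, 5/2, 7/2)
obs 4: x=0 → posterior Dirichlet(11/4, 3, 12/5, 5/2, 7/2)
obs 5: x=1 → posterior Dirichlet(11/4, 4, 12/5, 5/2, 7/2)
obs 6: x=4 → posterior Dirichlet(11/4, 4, 12/5, 5/2, 9/2)
obs 7: x=3 → posterior Dirichlet(11/4, 4, 12/5, 7/2, 9/2)

alpha_1=11/4, alpha_2=4, alpha_3=12/5, alpha_4=7/2, alpha_5=9/2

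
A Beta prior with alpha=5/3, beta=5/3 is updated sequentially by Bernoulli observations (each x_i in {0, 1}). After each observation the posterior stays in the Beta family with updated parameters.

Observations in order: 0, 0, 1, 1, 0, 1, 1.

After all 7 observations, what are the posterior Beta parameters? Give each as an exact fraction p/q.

obs 1: x=0 → posterior Beta(5/3, 8/3)
obs 2: x=0 → posterior Beta(5/3, 11/3)
obs 3: x=1 → posterior Beta(8/3, 11/3)
obs 4: x=1 → posterior Beta(11/3, 11/3)
obs 5: x=0 → posterior Beta(11/3, 14/3)
obs 6: x=1 → posterior Beta(14/3, 14/3)
obs 7: x=1 → posterior Beta(17/3, 14/3)

alpha=17/3, beta=14/3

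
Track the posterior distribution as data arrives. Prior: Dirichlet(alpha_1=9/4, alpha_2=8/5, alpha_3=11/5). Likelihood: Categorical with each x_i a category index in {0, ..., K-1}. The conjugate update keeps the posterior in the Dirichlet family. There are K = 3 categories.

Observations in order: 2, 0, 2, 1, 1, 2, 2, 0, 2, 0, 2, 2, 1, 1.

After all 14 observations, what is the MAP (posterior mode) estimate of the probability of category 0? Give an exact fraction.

85/341

obs 1: x=2 → posterior Dirichlet(9/4, 8/5, 16/5)
obs 2: x=0 → posterior Dirichlet(13/4, 8/5, 16/5)
obs 3: x=2 → posterior Dirichlet(13/4, 8/5, 21/5)
obs 4: x=1 → posterior Dirichlet(13/4, 13/5, 21/5)
obs 5: x=1 → posterior Dirichlet(13/4, 18/5, 21/5)
obs 6: x=2 → posterior Dirichlet(13/4, 18/5, 26/5)
obs 7: x=2 → posterior Dirichlet(13/4, 18/5, 31/5)
obs 8: x=0 → posterior Dirichlet(17/4, 18/5, 31/5)
obs 9: x=2 → posterior Dirichlet(17/4, 18/5, 36/5)
obs 10: x=0 → posterior Dirichlet(21/4, 18/5, 36/5)
obs 11: x=2 → posterior Dirichlet(21/4, 18/5, 41/5)
obs 12: x=2 → posterior Dirichlet(21/4, 18/5, 46/5)
obs 13: x=1 → posterior Dirichlet(21/4, 23/5, 46/5)
obs 14: x=1 → posterior Dirichlet(21/4, 28/5, 46/5)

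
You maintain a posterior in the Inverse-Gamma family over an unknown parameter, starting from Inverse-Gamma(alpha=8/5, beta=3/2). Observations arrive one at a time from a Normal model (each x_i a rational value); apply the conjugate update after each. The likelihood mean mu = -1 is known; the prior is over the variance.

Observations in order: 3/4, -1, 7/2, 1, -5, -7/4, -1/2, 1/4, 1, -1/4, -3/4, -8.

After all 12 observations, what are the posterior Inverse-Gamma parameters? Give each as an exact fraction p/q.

alpha=38/5, beta=1637/32

obs 1: x=3/4 → posterior Inverse-Gamma(21/10, 97/32)
obs 2: x=-1 → posterior Inverse-Gamma(13/5, 97/32)
obs 3: x=7/2 → posterior Inverse-Gamma(31/10, 421/32)
obs 4: x=1 → posterior Inverse-Gamma(18/5, 485/32)
obs 5: x=-5 → posterior Inverse-Gamma(41/10, 741/32)
obs 6: x=-7/4 → posterior Inverse-Gamma(23/5, 375/16)
obs 7: x=-1/2 → posterior Inverse-Gamma(51/10, 377/16)
obs 8: x=1/4 → posterior Inverse-Gamma(28/5, 779/32)
obs 9: x=1 → posterior Inverse-Gamma(61/10, 843/32)
obs 10: x=-1/4 → posterior Inverse-Gamma(33/5, 213/8)
obs 11: x=-3/4 → posterior Inverse-Gamma(71/10, 853/32)
obs 12: x=-8 → posterior Inverse-Gamma(38/5, 1637/32)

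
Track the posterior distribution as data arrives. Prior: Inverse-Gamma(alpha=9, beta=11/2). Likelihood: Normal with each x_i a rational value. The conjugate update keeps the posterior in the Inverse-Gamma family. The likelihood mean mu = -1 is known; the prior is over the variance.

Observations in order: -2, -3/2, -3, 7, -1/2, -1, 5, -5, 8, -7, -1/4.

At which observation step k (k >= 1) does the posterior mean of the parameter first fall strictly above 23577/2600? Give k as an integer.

k = 10

obs 1: x=-2 → posterior Inverse-Gamma(19/2, 6)
obs 2: x=-3/2 → posterior Inverse-Gamma(10, 49/8)
obs 3: x=-3 → posterior Inverse-Gamma(21/2, 65/8)
obs 4: x=7 → posterior Inverse-Gamma(11, 321/8)
obs 5: x=-1/2 → posterior Inverse-Gamma(23/2, 161/4)
obs 6: x=-1 → posterior Inverse-Gamma(12, 161/4)
obs 7: x=5 → posterior Inverse-Gamma(25/2, 233/4)
obs 8: x=-5 → posterior Inverse-Gamma(13, 265/4)
obs 9: x=8 → posterior Inverse-Gamma(27/2, 427/4)
obs 10: x=-7 → posterior Inverse-Gamma(14, 499/4)
obs 11: x=-1/4 → posterior Inverse-Gamma(29/2, 4001/32)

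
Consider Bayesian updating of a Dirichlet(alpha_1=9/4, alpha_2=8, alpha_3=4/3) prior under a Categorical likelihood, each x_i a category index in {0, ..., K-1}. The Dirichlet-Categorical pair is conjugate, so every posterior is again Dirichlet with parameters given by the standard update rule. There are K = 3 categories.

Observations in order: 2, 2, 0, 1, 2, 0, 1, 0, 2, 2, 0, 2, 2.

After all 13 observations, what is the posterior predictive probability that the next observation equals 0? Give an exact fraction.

obs 1: x=2 → posterior Dirichlet(9/4, 8, 7/3)
obs 2: x=2 → posterior Dirichlet(9/4, 8, 10/3)
obs 3: x=0 → posterior Dirichlet(13/4, 8, 10/3)
obs 4: x=1 → posterior Dirichlet(13/4, 9, 10/3)
obs 5: x=2 → posterior Dirichlet(13/4, 9, 13/3)
obs 6: x=0 → posterior Dirichlet(17/4, 9, 13/3)
obs 7: x=1 → posterior Dirichlet(17/4, 10, 13/3)
obs 8: x=0 → posterior Dirichlet(21/4, 10, 13/3)
obs 9: x=2 → posterior Dirichlet(21/4, 10, 16/3)
obs 10: x=2 → posterior Dirichlet(21/4, 10, 19/3)
obs 11: x=0 → posterior Dirichlet(25/4, 10, 19/3)
obs 12: x=2 → posterior Dirichlet(25/4, 10, 22/3)
obs 13: x=2 → posterior Dirichlet(25/4, 10, 25/3)

15/59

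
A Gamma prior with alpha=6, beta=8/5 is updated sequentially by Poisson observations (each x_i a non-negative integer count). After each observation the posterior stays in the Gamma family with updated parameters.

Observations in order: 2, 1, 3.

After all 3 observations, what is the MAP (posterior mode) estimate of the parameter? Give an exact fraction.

obs 1: x=2 → posterior Gamma(8, 13/5)
obs 2: x=1 → posterior Gamma(9, 18/5)
obs 3: x=3 → posterior Gamma(12, 23/5)

55/23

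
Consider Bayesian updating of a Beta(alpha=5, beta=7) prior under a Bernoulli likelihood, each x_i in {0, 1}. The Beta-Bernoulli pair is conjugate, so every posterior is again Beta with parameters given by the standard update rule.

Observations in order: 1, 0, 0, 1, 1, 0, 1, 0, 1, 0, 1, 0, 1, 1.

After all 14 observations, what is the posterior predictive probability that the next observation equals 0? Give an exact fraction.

obs 1: x=1 → posterior Beta(6, 7)
obs 2: x=0 → posterior Beta(6, 8)
obs 3: x=0 → posterior Beta(6, 9)
obs 4: x=1 → posterior Beta(7, 9)
obs 5: x=1 → posterior Beta(8, 9)
obs 6: x=0 → posterior Beta(8, 10)
obs 7: x=1 → posterior Beta(9, 10)
obs 8: x=0 → posterior Beta(9, 11)
obs 9: x=1 → posterior Beta(10, 11)
obs 10: x=0 → posterior Beta(10, 12)
obs 11: x=1 → posterior Beta(11, 12)
obs 12: x=0 → posterior Beta(11, 13)
obs 13: x=1 → posterior Beta(12, 13)
obs 14: x=1 → posterior Beta(13, 13)

1/2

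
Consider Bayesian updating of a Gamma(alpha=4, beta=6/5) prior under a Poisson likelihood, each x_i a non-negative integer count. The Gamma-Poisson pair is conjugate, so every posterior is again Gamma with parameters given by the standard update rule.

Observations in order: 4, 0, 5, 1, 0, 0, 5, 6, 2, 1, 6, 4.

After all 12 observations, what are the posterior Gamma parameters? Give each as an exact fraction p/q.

obs 1: x=4 → posterior Gamma(8, 11/5)
obs 2: x=0 → posterior Gamma(8, 16/5)
obs 3: x=5 → posterior Gamma(13, 21/5)
obs 4: x=1 → posterior Gamma(14, 26/5)
obs 5: x=0 → posterior Gamma(14, 31/5)
obs 6: x=0 → posterior Gamma(14, 36/5)
obs 7: x=5 → posterior Gamma(19, 41/5)
obs 8: x=6 → posterior Gamma(25, 46/5)
obs 9: x=2 → posterior Gamma(27, 51/5)
obs 10: x=1 → posterior Gamma(28, 56/5)
obs 11: x=6 → posterior Gamma(34, 61/5)
obs 12: x=4 → posterior Gamma(38, 66/5)

alpha=38, beta=66/5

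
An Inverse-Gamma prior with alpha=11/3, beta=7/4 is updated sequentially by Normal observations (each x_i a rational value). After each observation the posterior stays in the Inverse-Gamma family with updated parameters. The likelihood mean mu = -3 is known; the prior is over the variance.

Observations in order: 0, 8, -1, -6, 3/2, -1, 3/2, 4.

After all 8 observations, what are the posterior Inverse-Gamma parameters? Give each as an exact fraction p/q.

alpha=23/3, beta=120

obs 1: x=0 → posterior Inverse-Gamma(25/6, 25/4)
obs 2: x=8 → posterior Inverse-Gamma(14/3, 267/4)
obs 3: x=-1 → posterior Inverse-Gamma(31/6, 275/4)
obs 4: x=-6 → posterior Inverse-Gamma(17/3, 293/4)
obs 5: x=3/2 → posterior Inverse-Gamma(37/6, 667/8)
obs 6: x=-1 → posterior Inverse-Gamma(20/3, 683/8)
obs 7: x=3/2 → posterior Inverse-Gamma(43/6, 191/2)
obs 8: x=4 → posterior Inverse-Gamma(23/3, 120)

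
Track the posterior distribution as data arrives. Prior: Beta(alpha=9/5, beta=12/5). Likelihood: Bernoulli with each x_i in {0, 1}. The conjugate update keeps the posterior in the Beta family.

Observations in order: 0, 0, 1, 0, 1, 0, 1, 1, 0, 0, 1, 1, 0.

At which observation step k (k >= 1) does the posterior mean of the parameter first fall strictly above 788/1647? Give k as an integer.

k = 12

obs 1: x=0 → posterior Beta(9/5, 17/5)
obs 2: x=0 → posterior Beta(9/5, 22/5)
obs 3: x=1 → posterior Beta(14/5, 22/5)
obs 4: x=0 → posterior Beta(14/5, 27/5)
obs 5: x=1 → posterior Beta(19/5, 27/5)
obs 6: x=0 → posterior Beta(19/5, 32/5)
obs 7: x=1 → posterior Beta(24/5, 32/5)
obs 8: x=1 → posterior Beta(29/5, 32/5)
obs 9: x=0 → posterior Beta(29/5, 37/5)
obs 10: x=0 → posterior Beta(29/5, 42/5)
obs 11: x=1 → posterior Beta(34/5, 42/5)
obs 12: x=1 → posterior Beta(39/5, 42/5)
obs 13: x=0 → posterior Beta(39/5, 47/5)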